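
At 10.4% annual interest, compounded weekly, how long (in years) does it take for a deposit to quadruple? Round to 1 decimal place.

13.3 years

(1 + 0.002)^(52t) = 4.
52t = ln 4 / ln(1 + 0.002) ≈ 1.3863/0.001998 ≈ 693.8401.
t ≈ 13.3431.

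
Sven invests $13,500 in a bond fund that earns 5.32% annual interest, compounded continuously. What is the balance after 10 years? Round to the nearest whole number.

A = P·e^(rt) = 13,500·e^(0.0532·10) = 13,500·e^0.532.
e^0.532 ≈ 1.7023335734, so A ≈ 22,981.5032.

$22,982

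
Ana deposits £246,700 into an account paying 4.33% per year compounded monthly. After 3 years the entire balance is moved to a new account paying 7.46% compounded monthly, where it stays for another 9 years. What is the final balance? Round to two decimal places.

£548,485.53

After 3 years at 4.33%: 246,700 × 1.13844830698 ≈ 280,855.1973.
Then 9 years at 7.46%: 280,855.1973 × 1.95291216026 ≈ 548,485.5301.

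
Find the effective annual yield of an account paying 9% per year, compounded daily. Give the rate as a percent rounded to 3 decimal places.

One year is 365 periods at 0.000246575 each: (1 + 0.000246575)^365 ≈ 1.094162.
EAR = 1.094162 − 1 ≈ 9.41621%.

9.416%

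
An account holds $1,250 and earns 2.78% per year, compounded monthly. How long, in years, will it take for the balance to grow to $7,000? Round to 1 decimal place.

We need (1 + 0.00231667)^(12t) = 5.6, so 12t = ln 5.6 / ln 1.002317 ≈ 744.5013.
t ≈ 744.5013/12 = 62.0418 years.

62.0 years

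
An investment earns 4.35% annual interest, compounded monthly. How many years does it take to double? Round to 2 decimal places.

15.96 years

(1 + 0.003625)^(12t) = 2.
12t = ln 2 / ln(1 + 0.003625) ≈ 0.69315/0.00361845 ≈ 191.5594.
t ≈ 15.9633.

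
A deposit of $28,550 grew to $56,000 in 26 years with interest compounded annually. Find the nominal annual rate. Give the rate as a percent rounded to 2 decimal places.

(1 + r)^26 = 56,000/28,550 = 1.96147.
1 + r = 1.96147^(1/26) ≈ 1.02625, so r ≈ 0.02625.
r ≈ 2.62500%.

2.62%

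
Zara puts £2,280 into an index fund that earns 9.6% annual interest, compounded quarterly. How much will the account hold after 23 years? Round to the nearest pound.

Growth factor = (1 + 0.024)^92 ≈ 8.8633114605.
A ≈ 2,280 × 8.8633114605 ≈ 20,208.3501.

£20,208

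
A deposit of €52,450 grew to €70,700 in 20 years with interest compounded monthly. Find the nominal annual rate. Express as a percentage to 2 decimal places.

1.49%

The 240-period growth factor is 70,700/52,450 = 1.34795.
r/12 = 1.34795^(1/240) − 1 ≈ 0.00124488, so r ≈ 12·0.00124488 = 1.49386%.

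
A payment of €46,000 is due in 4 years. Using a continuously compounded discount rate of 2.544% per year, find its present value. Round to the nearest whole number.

€41,549

P = A·e^(−rt) = 46,000·e^(−0.10176).
e^(−0.10176) ≈ 0.90324630477, so P ≈ 41,549.3300.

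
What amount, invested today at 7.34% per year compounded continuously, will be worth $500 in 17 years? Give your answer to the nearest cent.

P = A·e^(−rt) = 500·e^(−1.2478).
e^(−1.2478) ≈ 0.287135801, so P ≈ 143.5679.

$143.57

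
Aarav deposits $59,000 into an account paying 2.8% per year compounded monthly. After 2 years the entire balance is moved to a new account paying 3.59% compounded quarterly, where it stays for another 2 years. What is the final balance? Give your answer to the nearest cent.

$67,017.38

Phase 1: 59,000·(1 + 0.028/12)^24 ≈ 62,394.1931.
Phase 2: 62,394.1931·(1 + 0.008975)^8 ≈ 67,017.3757.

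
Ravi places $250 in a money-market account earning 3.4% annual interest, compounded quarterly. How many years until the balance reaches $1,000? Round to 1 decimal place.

40.9 years

We need (1 + 0.0085)^(4t) = 4, so 4t = ln 4 / ln 1.0085 ≈ 163.7856.
t ≈ 163.7856/4 = 40.9464 years.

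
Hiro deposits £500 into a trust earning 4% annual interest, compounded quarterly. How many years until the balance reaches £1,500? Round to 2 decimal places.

(1 + 0.01)^(4t) = 1,500/500 = 3.
4t·ln(1 + 0.01) = ln(3); 4t = 1.0986/0.00995033 ≈ 110.4096.
t ≈ 27.6024 years.

27.60 years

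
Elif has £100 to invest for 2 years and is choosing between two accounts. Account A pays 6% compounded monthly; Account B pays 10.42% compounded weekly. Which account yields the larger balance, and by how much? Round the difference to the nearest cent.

Account B, by £10.43

A: (1 + 0.005)^24 ≈ 1.12715978, so 100 × 1.12715978 ≈ 112.7160.
B: (1 + 0.1042/52)^104 ≈ 1.23144894, so 100 × 1.23144894 ≈ 123.1449.
Difference ≈ 10.4289 in favor of B.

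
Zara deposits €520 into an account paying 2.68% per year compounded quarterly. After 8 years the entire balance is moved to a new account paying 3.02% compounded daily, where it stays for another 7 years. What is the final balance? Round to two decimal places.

€795.45

After 8 years at 2.68%: 520 × 1.23823249 ≈ 643.8809.
Then 7 years at 3.02%: 643.8809 × 1.23539562 ≈ 795.4476.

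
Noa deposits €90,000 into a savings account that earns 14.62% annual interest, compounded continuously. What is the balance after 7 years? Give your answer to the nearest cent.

€250,437.57

A = P·e^(rt) = 90,000·e^(0.1462·7) = 90,000·e^1.0234.
e^1.0234 ≈ 2.78263967341, so A ≈ 250,437.5706.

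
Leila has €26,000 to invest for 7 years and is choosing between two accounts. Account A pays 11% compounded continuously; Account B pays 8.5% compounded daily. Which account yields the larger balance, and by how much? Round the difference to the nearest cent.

Account A growth factor: e^(0.11·7) = e^0.77 ≈ 2.1597662538; balance ≈ 56,153.9226.
Account B growth factor: (1 + 0.085/365)^2555 ≈ 1.8129053605; balance ≈ 47,135.5394.
Account A is larger by 9,018.3832.

Account A, by €9,018.38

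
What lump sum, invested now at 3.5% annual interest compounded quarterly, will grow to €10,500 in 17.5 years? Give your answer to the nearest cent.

Growth factor = (1 + 0.00875)^70 ≈ 1.8401293023.
P = 10,500/1.8401293023 ≈ 5,706.1208.

€5,706.12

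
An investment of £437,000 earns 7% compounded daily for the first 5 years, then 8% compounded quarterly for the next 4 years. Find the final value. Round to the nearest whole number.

£851,280

Phase 1: 437,000·(1 + 0.07/365)^1825 ≈ 620,111.7091.
Phase 2: 620,111.7091·(1 + 0.02)^16 ≈ 851,280.4898.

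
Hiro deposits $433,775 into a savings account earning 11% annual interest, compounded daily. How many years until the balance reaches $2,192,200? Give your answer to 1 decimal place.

14.7 years

(1 + 0.00030137)^(365t) = 2,192,200/433,775 = 5.0538.
365t·ln(1 + 0.00030137) = ln(5.0538); 365t = 1.6201/0.000301324 ≈ 5376.7123.
t ≈ 14.7307 years.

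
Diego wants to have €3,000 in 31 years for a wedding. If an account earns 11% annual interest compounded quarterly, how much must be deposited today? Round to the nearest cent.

Growth factor = (1 + 0.0275)^124 ≈ 28.90327054.
P = 3,000/28.90327054 ≈ 103.7945.

€103.79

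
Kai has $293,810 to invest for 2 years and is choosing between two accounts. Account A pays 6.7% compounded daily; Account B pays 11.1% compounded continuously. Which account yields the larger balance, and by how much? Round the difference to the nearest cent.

Account B, by $30,906.64

Account A growth factor: (1 + 0.067/365)^730 ≈ 1.14337875929; balance ≈ 335,936.1133.
Account B growth factor: e^(0.111·2) = e^0.222 ≈ 1.24857137786; balance ≈ 366,842.7565.
Account B is larger by 30,906.6433.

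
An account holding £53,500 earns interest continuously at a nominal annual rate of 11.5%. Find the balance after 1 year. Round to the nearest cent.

A = P·e^(rt) = 53,500·e^(0.115·1) = 53,500·e^0.115.
e^0.115 ≈ 1.1218734376, so A ≈ 60,020.2289.

£60,020.23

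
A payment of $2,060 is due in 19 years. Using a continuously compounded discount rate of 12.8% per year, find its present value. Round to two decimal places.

$180.99

P = A·e^(−rt) = 2,060·e^(−2.432).
e^(−2.432) ≈ 0.08786093487, so P ≈ 180.9935.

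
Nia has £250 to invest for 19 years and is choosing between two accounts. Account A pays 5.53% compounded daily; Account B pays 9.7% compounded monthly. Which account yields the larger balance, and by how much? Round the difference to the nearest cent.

Account B, by £852.35

Account A growth factor: (1 + 0.0553/365)^6935 ≈ 2.85942459; balance ≈ 714.8561.
Account B growth factor: (1 + 0.097/12)^228 ≈ 6.268838606; balance ≈ 1,567.2097.
Account B is larger by 852.3535.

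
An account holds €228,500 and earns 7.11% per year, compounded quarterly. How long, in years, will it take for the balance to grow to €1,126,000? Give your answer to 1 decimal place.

We need (1 + 0.017775)^(4t) = 4.9278, so 4t = ln 4.9278 / ln 1.017775 ≈ 90.5217.
t ≈ 90.5217/4 = 22.6304 years.

22.6 years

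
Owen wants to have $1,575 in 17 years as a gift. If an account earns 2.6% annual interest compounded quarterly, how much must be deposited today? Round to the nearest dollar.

$1,014

Periodic rate = 2.6%/4 = 0.0065; 68 periods.
P = 1,575/(1 + 0.0065)^68 ≈ 1,575/1.55359204 ≈ 1,013.7797.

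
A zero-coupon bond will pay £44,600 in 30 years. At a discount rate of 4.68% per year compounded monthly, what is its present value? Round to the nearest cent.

£10,984.27

Periodic rate = 4.68%/12 = 0.0039; 360 periods.
P = 44,600/(1 + 0.0039)^360 ≈ 44,600/4.0603504902 ≈ 10,984.2734.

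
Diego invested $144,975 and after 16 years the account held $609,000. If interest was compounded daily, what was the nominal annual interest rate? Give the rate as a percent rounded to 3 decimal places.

8.971%

(1 + r/365)^5840 = 609,000/144,975 = 4.20072.
1 + r/365 = 4.20072^(1/5840) ≈ 1.000246, so r/365 ≈ 0.000245793.
r ≈ 365·0.000245793 = 8.97146%.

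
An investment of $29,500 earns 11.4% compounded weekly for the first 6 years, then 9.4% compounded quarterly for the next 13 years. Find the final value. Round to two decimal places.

After 6 years at 11.4%: 29,500 × 1.98030589419 ≈ 58,419.0239.
Then 13 years at 9.4%: 58,419.0239 × 3.34632442928 ≈ 195,489.0067.

$195,489.01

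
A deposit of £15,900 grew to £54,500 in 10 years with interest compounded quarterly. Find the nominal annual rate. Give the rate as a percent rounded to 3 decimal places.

12.510%

The 40-period growth factor is 54,500/15,900 = 3.42767.
r/4 = 3.42767^(1/40) − 1 ≈ 0.0312762, so r ≈ 4·0.0312762 = 12.51047%.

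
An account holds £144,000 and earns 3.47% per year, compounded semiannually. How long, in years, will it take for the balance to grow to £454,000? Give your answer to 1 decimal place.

33.4 years

We need (1 + 0.01735)^(2t) = 3.1528, so 2t = ln 3.1528 / ln 1.01735 ≈ 66.7560.
t ≈ 66.7560/2 = 33.3780 years.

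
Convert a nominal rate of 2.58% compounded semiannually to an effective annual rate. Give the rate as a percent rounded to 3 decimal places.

One year is 2 periods at 0.0129 each: (1 + 0.0129)^2 ≈ 1.025966.
EAR = 1.025966 − 1 ≈ 2.59664%.

2.597%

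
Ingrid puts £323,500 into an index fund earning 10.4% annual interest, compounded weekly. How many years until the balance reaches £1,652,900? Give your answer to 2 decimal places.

15.70 years

(1 + 0.002)^(52t) = 1,652,900/323,500 = 5.1094.
52t·ln(1 + 0.002) = ln(5.1094); 52t = 1.6311/0.001998 ≈ 816.3590.
t ≈ 15.6992 years.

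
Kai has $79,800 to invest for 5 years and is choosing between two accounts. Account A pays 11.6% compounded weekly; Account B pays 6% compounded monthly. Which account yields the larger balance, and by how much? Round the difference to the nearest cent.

A: (1 + 0.116/52)^260 ≈ 1.78488508928, so 79,800 × 1.78488508928 ≈ 142,433.8301.
B: (1 + 0.005)^60 ≈ 1.34885015255, so 79,800 × 1.34885015255 ≈ 107,638.2422.
Difference ≈ 34,795.5880 in favor of A.

Account A, by $34,795.59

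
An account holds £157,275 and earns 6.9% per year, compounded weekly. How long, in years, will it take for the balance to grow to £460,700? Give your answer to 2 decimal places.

15.59 years

(1 + 0.00132692)^(52t) = 460,700/157,275 = 2.9293.
52t·ln(1 + 0.00132692) = ln(2.9293); 52t = 1.0748/0.00132604 ≈ 810.4947.
t ≈ 15.5864 years.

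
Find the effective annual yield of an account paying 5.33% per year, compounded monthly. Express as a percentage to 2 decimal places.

EAR = (1 + 5.33%/12)^12 − 1 = (1 + 0.00444167)^12 − 1.
(1 + 0.00444167)^12 ≈ 1.054622, so EAR ≈ 5.46215%.

5.46%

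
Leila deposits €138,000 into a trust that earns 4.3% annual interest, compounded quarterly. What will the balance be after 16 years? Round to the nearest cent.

€273,576.69

Periodic rate = 4.3%/4 = 0.01075; periods = 4·16 = 64.
A = 138,000·(1 + 0.01075)^64 ≈ 138,000·1.98243976454 ≈ 273,576.6875.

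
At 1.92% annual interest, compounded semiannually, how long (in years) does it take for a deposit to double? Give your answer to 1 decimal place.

(1 + 0.0096)^(2t) = 2.
2t = ln 2 / ln(1 + 0.0096) ≈ 0.69315/0.00955421 ≈ 72.5489.
t ≈ 36.2744.

36.3 years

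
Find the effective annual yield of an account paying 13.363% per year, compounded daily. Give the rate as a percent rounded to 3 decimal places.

EAR = (1 + 13.363%/365)^365 − 1 = (1 + 0.00036611)^365 − 1.
(1 + 0.00036611)^365 ≈ 1.142942, so EAR ≈ 14.29419%.

14.294%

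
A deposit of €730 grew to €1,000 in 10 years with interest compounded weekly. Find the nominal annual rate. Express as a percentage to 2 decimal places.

3.15%

(1 + r/52)^520 = 1,000/730 = 1.36986.
1 + r/52 = 1.36986^(1/520) ≈ 1.000605, so r/52 ≈ 0.000605396.
r ≈ 52·0.000605396 = 3.14806%.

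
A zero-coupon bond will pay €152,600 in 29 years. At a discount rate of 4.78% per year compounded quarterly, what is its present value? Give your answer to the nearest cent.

Growth factor = (1 + 0.01195)^116 ≈ 3.96689174981.
P = 152,600/3.96689174981 ≈ 38,468.4054.

€38,468.41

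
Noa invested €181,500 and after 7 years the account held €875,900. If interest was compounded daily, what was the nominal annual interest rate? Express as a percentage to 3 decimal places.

22.493%

(1 + r/365)^2555 = 875,900/181,500 = 4.8259.
1 + r/365 = 4.8259^(1/2555) ≈ 1.000616, so r/365 ≈ 0.000616235.
r ≈ 365·0.000616235 = 22.49259%.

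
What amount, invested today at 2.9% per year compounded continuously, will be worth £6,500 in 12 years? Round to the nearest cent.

£4,589.64

P = A·e^(−rt) = 6,500·e^(−0.348).
e^(−0.348) ≈ 0.7060988762, so P ≈ 4,589.6427.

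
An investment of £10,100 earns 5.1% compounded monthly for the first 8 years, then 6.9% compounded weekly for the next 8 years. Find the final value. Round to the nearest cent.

After 8 years at 5.1%: 10,100 × 1.5025076046 ≈ 15,175.3268.
Then 8 years at 6.9%: 15,175.3268 × 1.7360876297 ≈ 26,345.6971.

£26,345.70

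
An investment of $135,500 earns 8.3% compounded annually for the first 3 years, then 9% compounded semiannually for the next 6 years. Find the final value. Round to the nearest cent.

Phase 1: 135,500·(1 + 0.083)^3 ≈ 172,117.3556.
Phase 2: 172,117.3556·(1 + 0.045)^12 ≈ 291,890.6277.

$291,890.63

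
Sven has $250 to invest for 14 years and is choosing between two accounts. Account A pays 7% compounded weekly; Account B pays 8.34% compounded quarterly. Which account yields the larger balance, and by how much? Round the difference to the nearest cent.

A: (1 + 0.07/52)^728 ≈ 2.66270088, so 250 × 2.66270088 ≈ 665.6752.
B: (1 + 0.02085)^56 ≈ 3.1759105, so 250 × 3.1759105 ≈ 793.9776.
Difference ≈ 128.3024 in favor of B.

Account B, by $128.30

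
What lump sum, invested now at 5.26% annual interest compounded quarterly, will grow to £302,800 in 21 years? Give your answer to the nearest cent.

£101,055.74

Periodic rate = 5.26%/4 = 0.01315; 84 periods.
P = 302,800/(1 + 0.01315)^84 ≈ 302,800/2.99636624743 ≈ 101,055.7372.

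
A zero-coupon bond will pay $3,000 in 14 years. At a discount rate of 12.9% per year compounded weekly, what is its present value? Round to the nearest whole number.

$494

Growth factor = (1 + 0.129/52)^728 ≈ 6.072458594.
P = 3,000/6.072458594 ≈ 494.0338.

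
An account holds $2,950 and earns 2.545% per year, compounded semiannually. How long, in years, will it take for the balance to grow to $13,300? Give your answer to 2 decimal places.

59.55 years

(1 + 0.012725)^(2t) = 13,300/2,950 = 4.5085.
2t·ln(1 + 0.012725) = ln(4.5085); 2t = 1.506/0.0126447 ≈ 119.0979.
t ≈ 59.5489 years.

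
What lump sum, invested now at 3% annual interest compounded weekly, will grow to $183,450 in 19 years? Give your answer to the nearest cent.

$103,762.69

Growth factor = (1 + 0.03/52)^988 ≈ 1.76797644318.
P = 183,450/1.76797644318 ≈ 103,762.6948.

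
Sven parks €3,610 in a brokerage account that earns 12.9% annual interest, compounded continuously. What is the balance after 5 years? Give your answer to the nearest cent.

A = P·e^(rt) = 3,610·e^(0.129·5) = 3,610·e^0.645.
e^0.645 ≈ 1.905987029, so A ≈ 6,880.6132.

€6,880.61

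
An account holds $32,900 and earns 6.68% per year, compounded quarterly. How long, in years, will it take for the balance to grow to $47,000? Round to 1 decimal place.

(1 + 0.0167)^(4t) = 47,000/32,900 = 1.4286.
4t·ln(1 + 0.0167) = ln(1.4286); 4t = 0.35667/0.0165621 ≈ 21.5356.
t ≈ 5.3839 years.

5.4 years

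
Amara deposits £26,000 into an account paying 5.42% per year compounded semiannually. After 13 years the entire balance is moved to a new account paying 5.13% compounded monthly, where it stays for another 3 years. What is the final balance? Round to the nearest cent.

£60,757.48

After 13 years at 5.42%: 26,000 × 2.0041533995 ≈ 52,107.9884.
Then 3 years at 5.13%: 52,107.9884 × 1.1659917044 ≈ 60,757.4822.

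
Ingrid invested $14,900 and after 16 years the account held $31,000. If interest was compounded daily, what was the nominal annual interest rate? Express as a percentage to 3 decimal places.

4.579%

The 5840-period growth factor is 31,000/14,900 = 2.08054.
r/365 = 2.08054^(1/5840) − 1 ≈ 0.000125458, so r ≈ 365·0.000125458 = 4.57920%.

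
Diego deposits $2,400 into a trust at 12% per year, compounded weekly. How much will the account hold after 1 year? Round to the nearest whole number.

Periodic rate = 12%/52 = 0.00230769; periods = 52·1 = 52.
A = 2,400·(1 + 0.12/52)^52 ≈ 2,400·1.127340987 ≈ 2,705.6184.

$2,706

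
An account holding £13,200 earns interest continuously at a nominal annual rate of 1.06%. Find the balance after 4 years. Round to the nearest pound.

A = P·e^(rt) = 13,200·e^(0.0106·4) = 13,200·e^0.0424.
e^0.0424 ≈ 1.04331172, so A ≈ 13,771.7147.

£13,772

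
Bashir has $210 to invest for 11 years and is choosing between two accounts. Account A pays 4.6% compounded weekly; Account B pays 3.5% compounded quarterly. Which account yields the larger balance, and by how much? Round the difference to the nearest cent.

Account A, by $40.13

A: (1 + 0.046/52)^572 ≈ 1.65827238, so 210 × 1.65827238 ≈ 348.2372.
B: (1 + 0.00875)^44 ≈ 1.46715534, so 210 × 1.46715534 ≈ 308.1026.
Difference ≈ 40.1346 in favor of A.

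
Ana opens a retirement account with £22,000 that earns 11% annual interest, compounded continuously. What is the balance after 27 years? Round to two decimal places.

£428,822.23

A = P·e^(rt) = 22,000·e^(0.11·27) = 22,000·e^2.97.
e^2.97 ≈ 19.491919596, so A ≈ 428,822.2311.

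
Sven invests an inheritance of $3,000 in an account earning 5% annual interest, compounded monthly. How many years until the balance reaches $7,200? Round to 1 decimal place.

17.5 years

We need (1 + 0.00416667)^(12t) = 2.4, so 12t = ln 2.4 / ln 1.004167 ≈ 210.5499.
t ≈ 210.5499/12 = 17.5458 years.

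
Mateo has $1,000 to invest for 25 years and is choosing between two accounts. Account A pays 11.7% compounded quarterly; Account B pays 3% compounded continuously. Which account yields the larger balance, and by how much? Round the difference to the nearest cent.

Account A, by $15,751.48

A: (1 + 0.02925)^100 ≈ 17.868478213, so 1,000 × 17.868478213 ≈ 17,868.4782.
B: e^(0.03·25) = e^0.75 ≈ 2.117000017, so 1,000 × 2.117000017 ≈ 2,117.0000.
Difference ≈ 15,751.4782 in favor of A.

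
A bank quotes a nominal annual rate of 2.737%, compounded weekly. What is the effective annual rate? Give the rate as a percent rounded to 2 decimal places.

2.77%

One year is 52 periods at 0.000526346 each: (1 + 0.000526346)^52 ≈ 1.027741.
EAR = 1.027741 − 1 ≈ 2.77406%.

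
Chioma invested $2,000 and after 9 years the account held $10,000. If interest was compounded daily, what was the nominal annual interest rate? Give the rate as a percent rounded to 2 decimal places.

(1 + r/365)^3285 = 10,000/2,000 = 5.
1 + r/365 = 5^(1/3285) ≈ 1.00049, so r/365 ≈ 0.000490055.
r ≈ 365·0.000490055 = 17.88702%.

17.89%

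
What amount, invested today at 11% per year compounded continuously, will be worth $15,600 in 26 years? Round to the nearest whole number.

$893

P = A·e^(−rt) = 15,600·e^(−2.86).
e^(−2.86) ≈ 0.057268760265, so P ≈ 893.3927.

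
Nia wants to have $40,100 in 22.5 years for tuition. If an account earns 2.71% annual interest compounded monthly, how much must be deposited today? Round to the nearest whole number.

$21,809

Periodic rate = 2.71%/12 = 0.00225833; 270 periods.
P = 40,100/(1 + 0.0271/12)^270 ≈ 40,100/1.8387068497 ≈ 21,808.8055.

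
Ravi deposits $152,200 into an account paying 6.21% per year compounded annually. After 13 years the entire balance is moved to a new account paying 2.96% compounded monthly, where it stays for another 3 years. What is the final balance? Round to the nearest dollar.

Phase 1: 152,200·(1 + 0.0621)^13 ≈ 333,092.5868.
Phase 2: 333,092.5868·(1 + 0.0296/12)^36 ≈ 363,984.4510.

$363,984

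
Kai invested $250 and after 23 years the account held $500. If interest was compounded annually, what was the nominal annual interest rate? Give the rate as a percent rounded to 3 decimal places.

The 23-period growth factor is 500/250 = 2.
r = 2^(1/23) − 1 ≈ 0.0305955, i.e. 3.05955%.

3.060%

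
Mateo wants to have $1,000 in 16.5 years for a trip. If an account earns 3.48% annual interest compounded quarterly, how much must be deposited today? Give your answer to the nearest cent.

Growth factor = (1 + 0.0087)^66 ≈ 1.77130511.
P = 1,000/1.77130511 ≈ 564.5555.

$564.56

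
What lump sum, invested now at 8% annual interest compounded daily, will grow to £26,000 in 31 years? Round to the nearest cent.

£2,177.92

Periodic rate = 8%/365 = 0.000219178; 11315 periods.
P = 26,000/(1 + 0.08/365)^11315 ≈ 26,000/11.938019926 ≈ 2,177.9156.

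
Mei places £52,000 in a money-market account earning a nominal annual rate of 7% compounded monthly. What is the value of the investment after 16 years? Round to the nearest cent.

Periodic rate = 7%/12 = 0.00583333; periods = 12·16 = 192.
A = 52,000·(1 + 0.07/12)^192 ≈ 52,000·3.0548973204 ≈ 158,854.6607.

£158,854.66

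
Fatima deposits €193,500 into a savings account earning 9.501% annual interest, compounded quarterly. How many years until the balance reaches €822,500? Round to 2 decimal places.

(1 + 0.0237525)^(4t) = 822,500/193,500 = 4.2506.
4t·ln(1 + 0.0237525) = ln(4.2506); 4t = 1.4471/0.0234748 ≈ 61.6436.
t ≈ 15.4109 years.

15.41 years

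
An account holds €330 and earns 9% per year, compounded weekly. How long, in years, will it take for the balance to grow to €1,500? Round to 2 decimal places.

16.84 years

(1 + 0.00173077)^(52t) = 1,500/330 = 4.5455.
52t·ln(1 + 0.00173077) = ln(4.5455); 52t = 1.5141/0.00172927 ≈ 875.5862.
t ≈ 16.8382 years.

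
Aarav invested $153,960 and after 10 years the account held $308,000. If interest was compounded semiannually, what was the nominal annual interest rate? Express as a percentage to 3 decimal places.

The 20-period growth factor is 308,000/153,960 = 2.00052.
r/2 = 2.00052^(1/20) − 1 ≈ 0.0352784, so r ≈ 2·0.0352784 = 7.05567%.

7.056%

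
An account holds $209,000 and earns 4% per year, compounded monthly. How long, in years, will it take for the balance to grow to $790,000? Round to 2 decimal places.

33.30 years

(1 + 0.00333333)^(12t) = 790,000/209,000 = 3.7799.
12t·ln(1 + 0.00333333) = ln(3.7799); 12t = 1.3297/0.00332779 ≈ 399.5741.
t ≈ 33.2978 years.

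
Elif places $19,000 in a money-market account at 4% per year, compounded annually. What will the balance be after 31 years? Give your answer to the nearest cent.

Growth factor = (1 + 0.04)^31 ≈ 3.3731334104.
A ≈ 19,000 × 3.3731334104 ≈ 64,089.5348.

$64,089.53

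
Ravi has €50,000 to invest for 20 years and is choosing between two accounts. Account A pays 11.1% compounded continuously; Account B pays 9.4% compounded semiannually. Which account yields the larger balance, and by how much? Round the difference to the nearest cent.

Account A, by €146,433.33

A: e^(0.111·20) = e^2.22 ≈ 9.20733086588, so 50,000 × 9.20733086588 ≈ 460,366.5433.
B: (1 + 0.047)^40 ≈ 6.27866435501, so 50,000 × 6.27866435501 ≈ 313,933.2178.
Difference ≈ 146,433.3255 in favor of A.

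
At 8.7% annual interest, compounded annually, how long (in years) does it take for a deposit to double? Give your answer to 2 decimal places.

8.31 years

(1 + 0.087)^t = 2.
t = ln 2 / ln(1 + 0.087) ≈ 0.69315/0.0834216 ≈ 8.3090.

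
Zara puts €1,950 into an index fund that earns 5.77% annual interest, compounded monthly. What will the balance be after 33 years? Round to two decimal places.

€13,031.46

Periodic rate = 5.77%/12 = 0.00480833; periods = 12·33 = 396.
A = 1,950·(1 + 0.0577/12)^396 ≈ 1,950·6.6827985728 ≈ 13,031.4572.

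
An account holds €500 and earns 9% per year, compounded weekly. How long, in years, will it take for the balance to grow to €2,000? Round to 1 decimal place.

We need (1 + 0.00173077)^(52t) = 4, so 52t = ln 4 / ln 1.001731 ≈ 801.6630.
t ≈ 801.6630/52 = 15.4166 years.

15.4 years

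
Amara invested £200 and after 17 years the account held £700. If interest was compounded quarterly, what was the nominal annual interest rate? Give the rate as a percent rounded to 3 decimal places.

(1 + r/4)^68 = 700/200 = 3.5.
1 + r/4 = 3.5^(1/68) ≈ 1.018594, so r/4 ≈ 0.0185937.
r ≈ 4·0.0185937 = 7.43749%.

7.437%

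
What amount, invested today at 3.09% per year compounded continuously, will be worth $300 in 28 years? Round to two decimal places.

$126.29

P = A·e^(−rt) = 300·e^(−0.8652).
e^(−0.8652) ≈ 0.420967351, so P ≈ 126.2902.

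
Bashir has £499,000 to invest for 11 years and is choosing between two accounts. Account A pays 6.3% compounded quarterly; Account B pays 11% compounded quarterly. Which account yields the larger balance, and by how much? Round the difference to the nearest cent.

Account B, by £653,791.59

A: (1 + 0.01575)^44 ≈ 1.98893487941, so 499,000 × 1.98893487941 ≈ 992,478.5048.
B: (1 + 0.0275)^44 ≈ 3.299138471294, so 499,000 × 3.299138471294 ≈ 1,646,270.0972.
Difference ≈ 653,791.5923 in favor of B.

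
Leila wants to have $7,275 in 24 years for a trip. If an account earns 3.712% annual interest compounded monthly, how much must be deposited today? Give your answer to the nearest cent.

Growth factor = (1 + 0.03712/12)^288 ≈ 2.433924416.
P = 7,275/2.433924416 ≈ 2,989.0000.

$2,989.00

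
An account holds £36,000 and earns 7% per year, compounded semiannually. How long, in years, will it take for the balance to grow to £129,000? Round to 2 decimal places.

18.55 years

(1 + 0.035)^(2t) = 129,000/36,000 = 3.5833.
2t·ln(1 + 0.035) = ln(3.5833); 2t = 1.2763/0.0344014 ≈ 37.1000.
t ≈ 18.5500 years.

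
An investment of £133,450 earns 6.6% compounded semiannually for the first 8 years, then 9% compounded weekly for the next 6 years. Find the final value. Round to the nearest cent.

Phase 1: 133,450·(1 + 0.033)^16 ≈ 224,348.7853.
Phase 2: 224,348.7853·(1 + 0.09/52)^312 ≈ 384,804.3983.

£384,804.40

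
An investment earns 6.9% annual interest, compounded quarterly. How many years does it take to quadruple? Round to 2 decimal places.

20.26 years

(1 + 0.01725)^(4t) = 4.
4t = ln 4 / ln(1 + 0.01725) ≈ 1.3863/0.0171029 ≈ 81.0561.
t ≈ 20.2640.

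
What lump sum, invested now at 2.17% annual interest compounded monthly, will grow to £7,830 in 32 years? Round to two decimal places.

Periodic rate = 2.17%/12 = 0.00180833; 384 periods.
P = 7,830/(1 + 0.0217/12)^384 ≈ 7,830/2.001251836 ≈ 3,912.5511.

£3,912.55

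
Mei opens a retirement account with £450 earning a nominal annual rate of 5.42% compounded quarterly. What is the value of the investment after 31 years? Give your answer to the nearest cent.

Periodic rate = 5.42%/4 = 0.01355; periods = 4·31 = 124.
A = 450·(1 + 0.01355)^124 ≈ 450·5.306425479 ≈ 2,387.8915.

£2,387.89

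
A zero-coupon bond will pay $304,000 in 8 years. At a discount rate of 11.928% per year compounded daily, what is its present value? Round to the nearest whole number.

$117,090

Growth factor = (1 + 0.11928/365)^2920 ≈ 2.5962915859.
P = 304,000/2.5962915859 ≈ 117,090.0840.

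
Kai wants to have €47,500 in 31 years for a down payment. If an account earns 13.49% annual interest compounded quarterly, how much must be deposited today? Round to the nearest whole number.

€777

Periodic rate = 13.49%/4 = 0.033725; 124 periods.
P = 47,500/(1 + 0.033725)^124 ≈ 47,500/61.125499836 ≈ 777.0898.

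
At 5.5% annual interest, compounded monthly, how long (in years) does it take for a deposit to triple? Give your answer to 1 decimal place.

(1 + 0.00458333)^(12t) = 3.
12t = ln 3 / ln(1 + 0.00458333) ≈ 1.0986/0.00457286 ≈ 240.2461.
t ≈ 20.0205.

20.0 years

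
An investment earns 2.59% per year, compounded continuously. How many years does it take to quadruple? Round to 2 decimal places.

53.52 years

e^(0.0259t) = 4, so 0.0259t = ln 4 ≈ 1.3863.
t ≈ 1.3863/0.0259 ≈ 53.5249.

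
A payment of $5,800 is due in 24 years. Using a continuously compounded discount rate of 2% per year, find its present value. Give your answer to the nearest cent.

$3,588.94

P = A·e^(−rt) = 5,800·e^(−0.48).
e^(−0.48) ≈ 0.6187833918, so P ≈ 3,588.9437.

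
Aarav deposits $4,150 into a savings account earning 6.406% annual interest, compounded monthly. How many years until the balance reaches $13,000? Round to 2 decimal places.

17.87 years

We need (1 + 0.00533833)^(12t) = 3.1325, so 12t = ln 3.1325 / ln 1.005338 ≈ 214.4651.
t ≈ 214.4651/12 = 17.8721 years.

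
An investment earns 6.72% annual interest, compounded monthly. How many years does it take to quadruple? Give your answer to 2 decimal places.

(1 + 0.0056)^(12t) = 4.
12t = ln 4 / ln(1 + 0.0056) ≈ 1.3863/0.00558438 ≈ 248.2451.
t ≈ 20.6871.

20.69 years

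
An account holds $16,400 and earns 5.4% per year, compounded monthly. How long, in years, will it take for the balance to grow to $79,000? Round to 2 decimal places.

(1 + 0.0045)^(12t) = 79,000/16,400 = 4.8171.
12t·ln(1 + 0.0045) = ln(4.8171); 12t = 1.5722/0.00448991 ≈ 350.1558.
t ≈ 29.1797 years.

29.18 years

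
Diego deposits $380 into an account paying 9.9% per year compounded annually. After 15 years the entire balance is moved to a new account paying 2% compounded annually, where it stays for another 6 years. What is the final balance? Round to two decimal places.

$1,763.40

After 15 years at 9.9%: 380 × 4.120646759 ≈ 1,565.8458.
Then 6 years at 2%: 1,565.8458 × 1.126162419 ≈ 1,763.3967.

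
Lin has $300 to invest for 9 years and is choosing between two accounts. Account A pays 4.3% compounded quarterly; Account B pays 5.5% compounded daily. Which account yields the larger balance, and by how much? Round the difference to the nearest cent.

Account B, by $51.28

Account A growth factor: (1 + 0.01075)^36 ≈ 1.4695183; balance ≈ 440.8555.
Account B growth factor: (1 + 0.055/365)^3285 ≈ 1.64043706; balance ≈ 492.1311.
Account B is larger by 51.2756.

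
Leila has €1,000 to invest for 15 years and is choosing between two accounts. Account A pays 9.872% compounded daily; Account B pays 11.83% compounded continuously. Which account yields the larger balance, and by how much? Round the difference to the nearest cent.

Account A growth factor: (1 + 0.09872/365)^5475 ≈ 4.395581287; balance ≈ 4,395.5813.
Account B growth factor: e^(0.1183·15) = e^1.7745 ≈ 5.897331733; balance ≈ 5,897.3317.
Account B is larger by 1,501.7504.

Account B, by €1,501.75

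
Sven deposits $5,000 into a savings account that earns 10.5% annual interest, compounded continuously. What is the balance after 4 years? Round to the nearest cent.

$7,609.81

A = P·e^(rt) = 5,000·e^(0.105·4) = 5,000·e^0.42.
e^0.42 ≈ 1.521961556, so A ≈ 7,609.8078.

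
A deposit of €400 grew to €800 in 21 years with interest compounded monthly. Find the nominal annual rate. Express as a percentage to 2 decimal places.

3.31%

The 252-period growth factor is 800/400 = 2.
r/12 = 2^(1/252) − 1 ≈ 0.00275437, so r ≈ 12·0.00275437 = 3.30524%.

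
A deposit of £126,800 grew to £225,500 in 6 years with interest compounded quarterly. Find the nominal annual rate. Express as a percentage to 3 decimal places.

(1 + r/4)^24 = 225,500/126,800 = 1.77839.
1 + r/4 = 1.77839^(1/24) ≈ 1.024278, so r/4 ≈ 0.0242779.
r ≈ 4·0.0242779 = 9.71116%.

9.711%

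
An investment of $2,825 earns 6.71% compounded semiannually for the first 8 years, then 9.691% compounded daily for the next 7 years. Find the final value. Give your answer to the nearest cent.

After 8 years at 6.71%: 2,825 × 1.695523686 ≈ 4,789.8544.
Then 7 years at 9.691%: 4,789.8544 × 1.970485502 ≈ 9,438.3387.

$9,438.34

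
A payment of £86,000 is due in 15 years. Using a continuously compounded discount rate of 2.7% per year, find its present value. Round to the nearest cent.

£57,360.01

P = A·e^(−rt) = 86,000·e^(−0.405).
e^(−0.405) ≈ 0.66697681086, so P ≈ 57,360.0057.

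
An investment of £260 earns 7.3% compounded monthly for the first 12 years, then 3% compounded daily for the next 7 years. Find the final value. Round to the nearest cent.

£768.18

After 12 years at 7.3%: 260 × 2.39491145 ≈ 622.6770.
Then 7 years at 3%: 622.6770 × 1.23366741 ≈ 768.1763.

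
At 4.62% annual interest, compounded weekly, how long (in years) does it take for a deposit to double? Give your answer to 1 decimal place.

15.0 years

(1 + 0.000888462)^(52t) = 2.
52t = ln 2 / ln(1 + 0.000888462) ≈ 0.69315/0.000888067 ≈ 780.5122.
t ≈ 15.0098.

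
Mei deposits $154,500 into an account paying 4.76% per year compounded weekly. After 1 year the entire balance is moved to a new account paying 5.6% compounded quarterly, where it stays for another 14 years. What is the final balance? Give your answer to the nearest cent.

After 1 years at 4.76%: 154,500 × 1.04872823691 ≈ 162,028.5126.
Then 14 years at 5.6%: 162,028.5126 × 2.17833906466 ≈ 352,953.0386.

$352,953.04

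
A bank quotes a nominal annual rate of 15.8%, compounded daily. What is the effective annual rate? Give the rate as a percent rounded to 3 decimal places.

17.113%

One year is 365 periods at 0.000432877 each: (1 + 0.000432877)^365 ≈ 1.171126.
EAR = 1.171126 − 1 ≈ 17.11262%.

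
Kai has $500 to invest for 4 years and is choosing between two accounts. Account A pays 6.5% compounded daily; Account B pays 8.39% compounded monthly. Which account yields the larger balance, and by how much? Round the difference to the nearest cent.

Account B, by $50.12

Account A growth factor: (1 + 0.065/365)^1460 ≈ 1.29690007; balance ≈ 648.4500.
Account B growth factor: (1 + 0.0839/12)^48 ≈ 1.39714691; balance ≈ 698.5735.
Account B is larger by 50.1234.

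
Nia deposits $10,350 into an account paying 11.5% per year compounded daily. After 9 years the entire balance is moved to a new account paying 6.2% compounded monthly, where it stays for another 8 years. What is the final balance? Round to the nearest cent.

$47,777.11

After 9 years at 11.5%: 10,350 × 2.8146473721 ≈ 29,131.6003.
Then 8 years at 6.2%: 29,131.6003 × 1.6400439875 ≈ 47,777.1059.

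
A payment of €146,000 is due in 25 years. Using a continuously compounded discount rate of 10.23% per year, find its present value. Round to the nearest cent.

€11,314.74

P = A·e^(−rt) = 146,000·e^(−2.5575).
e^(−2.5575) ≈ 0.0774982440732, so P ≈ 11,314.7436.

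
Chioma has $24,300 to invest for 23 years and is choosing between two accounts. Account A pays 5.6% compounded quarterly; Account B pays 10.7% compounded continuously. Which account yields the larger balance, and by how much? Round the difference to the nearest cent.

A: (1 + 0.014)^92 ≈ 3.5932866158, so 24,300 × 3.5932866158 ≈ 87,316.8648.
B: e^(0.107·23) = e^2.461 ≈ 11.7165222059, so 24,300 × 11.7165222059 ≈ 284,711.4896.
Difference ≈ 197,394.6248 in favor of B.

Account B, by $197,394.62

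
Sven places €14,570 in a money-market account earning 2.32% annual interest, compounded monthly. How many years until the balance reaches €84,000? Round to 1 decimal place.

(1 + 0.00193333)^(12t) = 84,000/14,570 = 5.7653.
12t·ln(1 + 0.00193333) = ln(5.7653); 12t = 1.7519/0.00193147 ≈ 907.0061.
t ≈ 75.5838 years.

75.6 years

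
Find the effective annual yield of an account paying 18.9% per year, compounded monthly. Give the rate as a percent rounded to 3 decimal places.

One year is 12 periods at 0.01575 each: (1 + 0.01575)^12 ≈ 1.206263.
EAR = 1.206263 − 1 ≈ 20.62629%.

20.626%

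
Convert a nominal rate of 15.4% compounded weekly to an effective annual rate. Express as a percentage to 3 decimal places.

16.623%

EAR = (1 + 15.4%/52)^52 − 1 = (1 + 0.00296154)^52 − 1.
(1 + 0.00296154)^52 ≈ 1.166225, so EAR ≈ 16.62254%.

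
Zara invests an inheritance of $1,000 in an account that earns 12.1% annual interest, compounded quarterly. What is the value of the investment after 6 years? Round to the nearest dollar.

Growth factor = (1 + 0.03025)^24 ≈ 2.044668737.
A ≈ 1,000 × 2.044668737 ≈ 2,044.6687.

$2,045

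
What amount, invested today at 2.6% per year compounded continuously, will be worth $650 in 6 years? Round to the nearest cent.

P = A·e^(−rt) = 650·e^(−0.156).
e^(−0.156) ≈ 0.85555919, so P ≈ 556.1135.

$556.11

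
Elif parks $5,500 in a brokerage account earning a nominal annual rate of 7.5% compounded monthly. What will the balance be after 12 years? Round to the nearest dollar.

Growth factor = (1 + 0.00625)^144 ≈ 2.4527238048.
A ≈ 5,500 × 2.4527238048 ≈ 13,489.9809.

$13,490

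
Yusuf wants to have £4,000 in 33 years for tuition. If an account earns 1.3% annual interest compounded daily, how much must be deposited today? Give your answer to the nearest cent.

£2,604.66

Periodic rate = 1.3%/365 = 0.0000356164; 12045 periods.
P = 4,000/(1 + 0.013/365)^12045 ≈ 4,000/1.535709302 ≈ 2,604.6596.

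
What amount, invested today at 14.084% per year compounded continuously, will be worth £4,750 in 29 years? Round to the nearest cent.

P = A·e^(−rt) = 4,750·e^(−4.08436).
e^(−4.08436) ≈ 0.01683390957, so P ≈ 79.9611.

£79.96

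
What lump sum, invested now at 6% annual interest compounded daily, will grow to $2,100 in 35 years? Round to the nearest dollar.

Growth factor = (1 + 0.06/365)^12775 ≈ 8.164760685.
P = 2,100/8.164760685 ≈ 257.2029.

$257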